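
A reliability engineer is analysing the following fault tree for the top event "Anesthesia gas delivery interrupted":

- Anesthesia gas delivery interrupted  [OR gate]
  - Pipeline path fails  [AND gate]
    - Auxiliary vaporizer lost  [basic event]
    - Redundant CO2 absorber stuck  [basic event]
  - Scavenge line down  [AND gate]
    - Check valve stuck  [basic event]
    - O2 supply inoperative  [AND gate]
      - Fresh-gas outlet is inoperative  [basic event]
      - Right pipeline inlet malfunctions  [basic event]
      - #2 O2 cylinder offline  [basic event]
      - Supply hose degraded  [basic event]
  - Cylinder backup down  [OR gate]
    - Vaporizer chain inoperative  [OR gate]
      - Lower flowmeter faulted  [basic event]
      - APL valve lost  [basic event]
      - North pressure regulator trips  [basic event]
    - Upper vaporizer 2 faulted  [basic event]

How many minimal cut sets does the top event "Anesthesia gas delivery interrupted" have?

6

Pipeline path fails [AND]: one cut set from each child combined → 1 × 1 = 1 cut set(s).
O2 supply inoperative [AND]: one cut set from each child combined → 1 × 1 × 1 × 1 = 1 cut set(s).
Scavenge line down [AND]: one cut set from each child combined → 1 × 1 = 1 cut set(s).
Vaporizer chain inoperative [OR]: union of children's cut sets → 3 cut set(s).
Cylinder backup down [OR]: union of children's cut sets → 4 cut set(s).
Anesthesia gas delivery interrupted [OR]: union of children's cut sets → 6 cut set(s).
Minimal cut sets: {Auxiliary vaporizer lost, Redundant CO2 absorber stuck}; {#2 O2 cylinder offline, Check valve stuck, Fresh-gas outlet is inoperative, Right pipeline inlet malfunctions, Supply hose degraded}; {Lower flowmeter faulted}; {APL valve lost}; {North pressure regulator trips}; {Upper vaporizer 2 faulted}.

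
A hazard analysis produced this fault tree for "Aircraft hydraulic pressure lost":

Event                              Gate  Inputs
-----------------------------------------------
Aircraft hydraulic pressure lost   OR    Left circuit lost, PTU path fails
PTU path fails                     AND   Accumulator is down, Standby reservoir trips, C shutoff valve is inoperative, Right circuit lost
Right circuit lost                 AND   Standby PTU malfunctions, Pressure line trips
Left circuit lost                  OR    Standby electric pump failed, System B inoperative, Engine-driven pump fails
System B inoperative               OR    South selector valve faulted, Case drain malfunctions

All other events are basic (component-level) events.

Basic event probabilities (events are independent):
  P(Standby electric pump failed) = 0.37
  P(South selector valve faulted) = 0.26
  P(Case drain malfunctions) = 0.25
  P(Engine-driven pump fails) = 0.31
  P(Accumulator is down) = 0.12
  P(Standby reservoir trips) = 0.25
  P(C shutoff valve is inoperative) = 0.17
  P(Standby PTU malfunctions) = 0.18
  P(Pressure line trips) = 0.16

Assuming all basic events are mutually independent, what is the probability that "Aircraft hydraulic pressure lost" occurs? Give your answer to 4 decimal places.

P(System B inoperative) [OR] = 1 − (1−0.26) × (1−0.25) = 0.445000
P(Left circuit lost) [OR] = 1 − (1−0.37) × (1−0.445000) × (1−0.31) = 0.758742
P(Right circuit lost) [AND] = 0.18 × 0.16 = 0.028800
P(PTU path fails) [AND] = 0.12 × 0.25 × 0.17 × 0.028800 = 0.000147
P(Aircraft hydraulic pressure lost) [OR] = 1 − (1−0.758742) × (1−0.000147) = 0.758777
Rounded to 4 decimal places: P(Aircraft hydraulic pressure lost) ≈ 0.7588.

0.7588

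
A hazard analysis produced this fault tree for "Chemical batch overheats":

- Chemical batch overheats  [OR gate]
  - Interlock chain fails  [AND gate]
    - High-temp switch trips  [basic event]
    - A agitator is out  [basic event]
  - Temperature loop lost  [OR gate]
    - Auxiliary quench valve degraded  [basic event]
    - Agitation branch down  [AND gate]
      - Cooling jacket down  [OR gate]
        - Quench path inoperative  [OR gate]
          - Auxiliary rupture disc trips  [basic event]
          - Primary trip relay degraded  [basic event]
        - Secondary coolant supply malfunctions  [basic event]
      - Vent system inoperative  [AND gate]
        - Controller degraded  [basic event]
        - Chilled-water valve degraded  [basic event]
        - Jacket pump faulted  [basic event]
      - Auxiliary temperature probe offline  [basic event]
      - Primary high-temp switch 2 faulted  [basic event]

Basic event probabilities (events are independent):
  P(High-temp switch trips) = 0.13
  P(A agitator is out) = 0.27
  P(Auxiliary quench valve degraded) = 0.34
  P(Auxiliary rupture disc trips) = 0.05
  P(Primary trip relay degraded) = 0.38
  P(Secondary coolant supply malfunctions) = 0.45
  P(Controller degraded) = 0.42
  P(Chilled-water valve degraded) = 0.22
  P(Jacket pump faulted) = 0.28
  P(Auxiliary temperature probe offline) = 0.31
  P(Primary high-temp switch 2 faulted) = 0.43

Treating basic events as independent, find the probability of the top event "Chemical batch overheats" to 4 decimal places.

P(Interlock chain fails) [AND] = 0.13 × 0.27 = 0.035100
P(Quench path inoperative) [OR] = 1 − (1−0.05) × (1−0.38) = 0.411000
P(Cooling jacket down) [OR] = 1 − (1−0.411000) × (1−0.45) = 0.676050
P(Vent system inoperative) [AND] = 0.42 × 0.22 × 0.28 = 0.025872
P(Agitation branch down) [AND] = 0.676050 × 0.025872 × 0.31 × 0.43 = 0.002332
P(Temperature loop lost) [OR] = 1 − (1−0.34) × (1−0.002332) = 0.341539
P(Chemical batch overheats) [OR] = 1 − (1−0.035100) × (1−0.341539) = 0.364651
Rounded to 4 decimal places: P(Chemical batch overheats) ≈ 0.3647.

0.3647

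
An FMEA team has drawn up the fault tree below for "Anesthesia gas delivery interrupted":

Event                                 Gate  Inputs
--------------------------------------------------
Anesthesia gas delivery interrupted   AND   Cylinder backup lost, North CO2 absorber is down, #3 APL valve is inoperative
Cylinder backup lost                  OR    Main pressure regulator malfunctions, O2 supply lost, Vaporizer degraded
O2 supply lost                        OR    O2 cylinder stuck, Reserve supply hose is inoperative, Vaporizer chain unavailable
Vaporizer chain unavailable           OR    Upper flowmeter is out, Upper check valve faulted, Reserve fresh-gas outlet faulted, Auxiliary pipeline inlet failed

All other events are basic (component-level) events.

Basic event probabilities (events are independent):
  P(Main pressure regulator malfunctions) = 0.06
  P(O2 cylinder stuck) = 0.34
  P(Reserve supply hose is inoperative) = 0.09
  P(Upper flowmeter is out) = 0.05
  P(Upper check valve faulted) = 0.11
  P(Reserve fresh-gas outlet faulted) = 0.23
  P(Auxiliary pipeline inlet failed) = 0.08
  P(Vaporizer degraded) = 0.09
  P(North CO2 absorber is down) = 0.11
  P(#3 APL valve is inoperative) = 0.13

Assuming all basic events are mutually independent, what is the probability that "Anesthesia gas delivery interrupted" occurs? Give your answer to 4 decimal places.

P(Vaporizer chain unavailable) [OR] = 1 − (1−0.05) × (1−0.11) × (1−0.23) × (1−0.08) = 0.401048
P(O2 supply lost) [OR] = 1 − (1−0.34) × (1−0.09) × (1−0.401048) = 0.640269
P(Cylinder backup lost) [OR] = 1 − (1−0.06) × (1−0.640269) × (1−0.09) = 0.692286
P(Anesthesia gas delivery interrupted) [AND] = 0.692286 × 0.11 × 0.13 = 0.009900
Rounded to 4 decimal places: P(Anesthesia gas delivery interrupted) ≈ 0.0099.

0.0099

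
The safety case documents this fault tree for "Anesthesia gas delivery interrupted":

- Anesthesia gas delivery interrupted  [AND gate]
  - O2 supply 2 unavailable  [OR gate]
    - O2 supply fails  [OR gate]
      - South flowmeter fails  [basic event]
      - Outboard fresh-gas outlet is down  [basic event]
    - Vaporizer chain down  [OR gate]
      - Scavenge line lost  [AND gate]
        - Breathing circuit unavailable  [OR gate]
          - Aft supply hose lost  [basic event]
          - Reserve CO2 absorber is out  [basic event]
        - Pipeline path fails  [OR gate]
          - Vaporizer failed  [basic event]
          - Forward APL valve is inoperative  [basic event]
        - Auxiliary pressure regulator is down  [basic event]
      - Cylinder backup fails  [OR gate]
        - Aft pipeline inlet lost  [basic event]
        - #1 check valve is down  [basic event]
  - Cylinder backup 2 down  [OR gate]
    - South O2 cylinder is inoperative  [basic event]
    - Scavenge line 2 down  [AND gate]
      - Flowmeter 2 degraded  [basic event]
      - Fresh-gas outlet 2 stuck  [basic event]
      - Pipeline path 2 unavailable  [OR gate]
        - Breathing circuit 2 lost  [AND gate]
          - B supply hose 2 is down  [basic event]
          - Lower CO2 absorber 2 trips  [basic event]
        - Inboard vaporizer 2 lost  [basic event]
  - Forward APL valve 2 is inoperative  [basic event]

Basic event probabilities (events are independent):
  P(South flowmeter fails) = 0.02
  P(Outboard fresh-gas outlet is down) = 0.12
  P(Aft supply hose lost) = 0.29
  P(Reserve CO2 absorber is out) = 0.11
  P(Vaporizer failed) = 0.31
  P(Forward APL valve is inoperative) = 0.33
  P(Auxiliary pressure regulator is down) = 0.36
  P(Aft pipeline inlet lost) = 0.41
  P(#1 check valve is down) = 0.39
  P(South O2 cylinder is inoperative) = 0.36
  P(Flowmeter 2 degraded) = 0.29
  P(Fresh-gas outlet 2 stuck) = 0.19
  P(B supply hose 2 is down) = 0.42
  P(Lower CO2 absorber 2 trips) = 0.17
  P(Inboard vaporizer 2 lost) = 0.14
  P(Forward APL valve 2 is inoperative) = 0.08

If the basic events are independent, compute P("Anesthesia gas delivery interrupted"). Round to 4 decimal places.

P(O2 supply fails) [OR] = 1 − (1−0.02) × (1−0.12) = 0.137600
P(Breathing circuit unavailable) [OR] = 1 − (1−0.29) × (1−0.11) = 0.368100
P(Pipeline path fails) [OR] = 1 − (1−0.31) × (1−0.33) = 0.537700
P(Scavenge line lost) [AND] = 0.368100 × 0.537700 × 0.36 = 0.071254
P(Cylinder backup fails) [OR] = 1 − (1−0.41) × (1−0.39) = 0.640100
P(Vaporizer chain down) [OR] = 1 − (1−0.071254) × (1−0.640100) = 0.665744
P(O2 supply 2 unavailable) [OR] = 1 − (1−0.137600) × (1−0.665744) = 0.711738
P(Breathing circuit 2 lost) [AND] = 0.42 × 0.17 = 0.071400
P(Pipeline path 2 unavailable) [OR] = 1 − (1−0.071400) × (1−0.14) = 0.201404
P(Scavenge line 2 down) [AND] = 0.29 × 0.19 × 0.201404 = 0.011097
P(Cylinder backup 2 down) [OR] = 1 − (1−0.36) × (1−0.011097) = 0.367102
P(Anesthesia gas delivery interrupted) [AND] = 0.711738 × 0.367102 × 0.08 = 0.020902
Rounded to 4 decimal places: P(Anesthesia gas delivery interrupted) ≈ 0.0209.

0.0209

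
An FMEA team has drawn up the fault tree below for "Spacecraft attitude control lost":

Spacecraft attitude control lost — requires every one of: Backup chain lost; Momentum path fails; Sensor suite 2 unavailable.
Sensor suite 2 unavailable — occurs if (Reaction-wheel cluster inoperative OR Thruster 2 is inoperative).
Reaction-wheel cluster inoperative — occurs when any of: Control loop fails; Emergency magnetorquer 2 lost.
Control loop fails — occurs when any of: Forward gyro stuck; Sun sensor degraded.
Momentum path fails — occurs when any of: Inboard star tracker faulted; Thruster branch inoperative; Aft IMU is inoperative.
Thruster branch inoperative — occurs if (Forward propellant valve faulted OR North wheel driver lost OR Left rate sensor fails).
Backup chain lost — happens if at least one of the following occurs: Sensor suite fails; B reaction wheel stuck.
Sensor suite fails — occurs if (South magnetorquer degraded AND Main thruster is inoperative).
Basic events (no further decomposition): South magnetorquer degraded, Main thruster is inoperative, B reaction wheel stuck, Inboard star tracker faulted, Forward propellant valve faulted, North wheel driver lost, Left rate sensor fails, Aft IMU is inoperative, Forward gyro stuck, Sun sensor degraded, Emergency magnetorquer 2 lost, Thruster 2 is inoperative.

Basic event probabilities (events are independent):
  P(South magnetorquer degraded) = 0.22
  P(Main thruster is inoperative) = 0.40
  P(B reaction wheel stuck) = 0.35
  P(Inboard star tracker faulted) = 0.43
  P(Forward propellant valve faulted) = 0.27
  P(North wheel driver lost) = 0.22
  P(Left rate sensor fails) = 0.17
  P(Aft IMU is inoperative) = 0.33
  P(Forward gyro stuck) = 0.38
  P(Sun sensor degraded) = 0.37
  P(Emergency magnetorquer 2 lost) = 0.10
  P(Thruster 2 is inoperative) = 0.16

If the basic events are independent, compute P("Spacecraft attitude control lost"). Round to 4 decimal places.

P(Sensor suite fails) [AND] = 0.22 × 0.40 = 0.088000
P(Backup chain lost) [OR] = 1 − (1−0.088000) × (1−0.35) = 0.407200
P(Thruster branch inoperative) [OR] = 1 − (1−0.27) × (1−0.22) × (1−0.17) = 0.527398
P(Momentum path fails) [OR] = 1 − (1−0.43) × (1−0.527398) × (1−0.33) = 0.819513
P(Control loop fails) [OR] = 1 − (1−0.38) × (1−0.37) = 0.609400
P(Reaction-wheel cluster inoperative) [OR] = 1 − (1−0.609400) × (1−0.10) = 0.648460
P(Sensor suite 2 unavailable) [OR] = 1 − (1−0.648460) × (1−0.16) = 0.704706
P(Spacecraft attitude control lost) [AND] = 0.407200 × 0.819513 × 0.704706 = 0.235164
Rounded to 4 decimal places: P(Spacecraft attitude control lost) ≈ 0.2352.

0.2352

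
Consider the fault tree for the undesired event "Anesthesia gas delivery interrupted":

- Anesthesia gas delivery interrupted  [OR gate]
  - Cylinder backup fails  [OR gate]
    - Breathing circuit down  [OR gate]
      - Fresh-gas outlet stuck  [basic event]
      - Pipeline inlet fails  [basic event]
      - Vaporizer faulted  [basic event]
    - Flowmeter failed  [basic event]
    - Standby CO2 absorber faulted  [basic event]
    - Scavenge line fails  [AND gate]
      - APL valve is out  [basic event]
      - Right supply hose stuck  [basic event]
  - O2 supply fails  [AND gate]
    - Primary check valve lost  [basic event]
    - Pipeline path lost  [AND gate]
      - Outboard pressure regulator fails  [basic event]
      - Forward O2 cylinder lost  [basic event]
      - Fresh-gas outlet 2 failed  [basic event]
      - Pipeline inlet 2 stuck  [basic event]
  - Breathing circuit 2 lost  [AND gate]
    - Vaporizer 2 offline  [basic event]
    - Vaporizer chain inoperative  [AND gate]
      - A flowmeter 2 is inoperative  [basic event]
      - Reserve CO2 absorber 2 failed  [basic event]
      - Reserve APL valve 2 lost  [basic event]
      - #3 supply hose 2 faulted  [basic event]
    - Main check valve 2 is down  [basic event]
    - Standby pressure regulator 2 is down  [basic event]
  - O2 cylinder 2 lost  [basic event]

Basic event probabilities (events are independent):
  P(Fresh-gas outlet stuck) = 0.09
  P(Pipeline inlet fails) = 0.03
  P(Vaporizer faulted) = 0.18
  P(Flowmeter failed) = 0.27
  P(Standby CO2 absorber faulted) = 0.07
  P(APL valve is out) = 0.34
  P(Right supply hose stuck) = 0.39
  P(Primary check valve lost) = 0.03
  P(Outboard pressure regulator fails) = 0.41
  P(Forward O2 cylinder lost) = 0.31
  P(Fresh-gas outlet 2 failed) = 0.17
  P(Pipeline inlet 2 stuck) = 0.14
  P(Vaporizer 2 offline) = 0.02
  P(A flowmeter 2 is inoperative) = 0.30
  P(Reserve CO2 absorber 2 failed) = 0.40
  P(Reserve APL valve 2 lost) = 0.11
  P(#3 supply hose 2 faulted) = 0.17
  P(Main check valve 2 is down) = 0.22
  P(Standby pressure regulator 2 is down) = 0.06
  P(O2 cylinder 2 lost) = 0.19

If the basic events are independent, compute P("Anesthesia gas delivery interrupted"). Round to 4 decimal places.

P(Breathing circuit down) [OR] = 1 − (1−0.09) × (1−0.03) × (1−0.18) = 0.276186
P(Scavenge line fails) [AND] = 0.34 × 0.39 = 0.132600
P(Cylinder backup fails) [OR] = 1 − (1−0.276186) × (1−0.27) × (1−0.07) × (1−0.132600) = 0.573762
P(Pipeline path lost) [AND] = 0.41 × 0.31 × 0.17 × 0.14 = 0.003025
P(O2 supply fails) [AND] = 0.03 × 0.003025 = 0.000091
P(Vaporizer chain inoperative) [AND] = 0.30 × 0.40 × 0.11 × 0.17 = 0.002244
P(Breathing circuit 2 lost) [AND] = 0.02 × 0.002244 × 0.22 × 0.06 = 0.000001
P(Anesthesia gas delivery interrupted) [OR] = 1 − (1−0.573762) × (1−0.000091) × (1−0.000001) × (1−0.19) = 0.654779
Rounded to 4 decimal places: P(Anesthesia gas delivery interrupted) ≈ 0.6548.

0.6548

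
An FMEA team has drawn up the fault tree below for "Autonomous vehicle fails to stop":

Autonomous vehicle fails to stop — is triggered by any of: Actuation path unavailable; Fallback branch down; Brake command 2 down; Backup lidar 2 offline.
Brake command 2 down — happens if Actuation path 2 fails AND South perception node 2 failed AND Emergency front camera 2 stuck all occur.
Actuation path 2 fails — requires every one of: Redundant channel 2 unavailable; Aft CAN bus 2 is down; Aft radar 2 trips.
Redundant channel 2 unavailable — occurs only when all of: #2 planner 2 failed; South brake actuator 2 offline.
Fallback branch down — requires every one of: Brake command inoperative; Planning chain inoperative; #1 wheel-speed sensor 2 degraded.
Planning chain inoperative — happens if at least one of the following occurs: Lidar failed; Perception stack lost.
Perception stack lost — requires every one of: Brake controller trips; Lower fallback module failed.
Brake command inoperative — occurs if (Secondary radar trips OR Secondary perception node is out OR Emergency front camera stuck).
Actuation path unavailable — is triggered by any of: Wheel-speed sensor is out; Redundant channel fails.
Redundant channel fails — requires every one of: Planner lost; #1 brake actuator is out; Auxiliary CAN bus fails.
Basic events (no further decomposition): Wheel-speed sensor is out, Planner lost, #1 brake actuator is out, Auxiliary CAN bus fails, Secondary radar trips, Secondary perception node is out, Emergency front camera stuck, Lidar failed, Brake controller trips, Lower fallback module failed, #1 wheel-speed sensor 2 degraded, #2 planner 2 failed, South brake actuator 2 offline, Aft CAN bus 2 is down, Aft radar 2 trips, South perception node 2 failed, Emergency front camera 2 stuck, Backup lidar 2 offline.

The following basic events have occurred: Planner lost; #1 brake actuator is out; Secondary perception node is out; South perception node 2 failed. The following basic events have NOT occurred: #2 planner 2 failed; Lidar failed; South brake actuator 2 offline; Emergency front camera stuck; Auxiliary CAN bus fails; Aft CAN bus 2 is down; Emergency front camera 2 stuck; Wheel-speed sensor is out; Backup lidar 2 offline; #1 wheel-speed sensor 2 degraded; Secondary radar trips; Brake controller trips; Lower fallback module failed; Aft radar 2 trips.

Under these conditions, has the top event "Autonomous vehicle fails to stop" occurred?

No

Redundant channel fails [AND]: Planner lost=occurs, #1 brake actuator is out=occurs, Auxiliary CAN bus fails=not → not all inputs occur → does not occur.
Actuation path unavailable [OR]: Wheel-speed sensor is out=not, Redundant channel fails=not → no input occurs → does not occur.
Brake command inoperative [OR]: Secondary radar trips=not, Secondary perception node is out=occurs, Emergency front camera stuck=not → at least one input occurs → occurs.
Perception stack lost [AND]: Brake controller trips=not, Lower fallback module failed=not → not all inputs occur → does not occur.
Planning chain inoperative [OR]: Lidar failed=not, Perception stack lost=not → no input occurs → does not occur.
Fallback branch down [AND]: Brake command inoperative=occurs, Planning chain inoperative=not, #1 wheel-speed sensor 2 degraded=not → not all inputs occur → does not occur.
Redundant channel 2 unavailable [AND]: #2 planner 2 failed=not, South brake actuator 2 offline=not → not all inputs occur → does not occur.
Actuation path 2 fails [AND]: Redundant channel 2 unavailable=not, Aft CAN bus 2 is down=not, Aft radar 2 trips=not → not all inputs occur → does not occur.
Brake command 2 down [AND]: Actuation path 2 fails=not, South perception node 2 failed=occurs, Emergency front camera 2 stuck=not → not all inputs occur → does not occur.
Autonomous vehicle fails to stop [OR]: Actuation path unavailable=not, Fallback branch down=not, Brake command 2 down=not, Backup lidar 2 offline=not → no input occurs → does not occur.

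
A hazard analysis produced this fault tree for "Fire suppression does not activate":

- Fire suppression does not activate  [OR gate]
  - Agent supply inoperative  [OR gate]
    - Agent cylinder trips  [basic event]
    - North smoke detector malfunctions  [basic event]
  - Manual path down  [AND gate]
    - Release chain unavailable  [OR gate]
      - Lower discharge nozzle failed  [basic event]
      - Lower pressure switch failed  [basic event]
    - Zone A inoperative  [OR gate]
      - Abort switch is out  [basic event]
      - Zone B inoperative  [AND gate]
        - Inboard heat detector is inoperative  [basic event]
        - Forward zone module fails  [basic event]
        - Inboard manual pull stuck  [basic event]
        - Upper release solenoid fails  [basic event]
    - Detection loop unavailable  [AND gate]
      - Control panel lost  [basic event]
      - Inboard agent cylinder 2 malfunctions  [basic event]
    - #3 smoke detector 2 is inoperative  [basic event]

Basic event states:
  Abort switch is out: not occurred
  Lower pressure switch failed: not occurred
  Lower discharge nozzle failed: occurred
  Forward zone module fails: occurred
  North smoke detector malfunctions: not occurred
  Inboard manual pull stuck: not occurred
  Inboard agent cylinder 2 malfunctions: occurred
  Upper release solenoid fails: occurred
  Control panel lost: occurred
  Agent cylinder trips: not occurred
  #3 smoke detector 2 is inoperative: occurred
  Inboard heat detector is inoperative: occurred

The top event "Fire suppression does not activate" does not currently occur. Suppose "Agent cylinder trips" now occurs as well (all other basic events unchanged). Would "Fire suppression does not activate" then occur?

Counterfactual: set "Agent cylinder trips" to occurred.
Agent supply inoperative [OR]: Agent cylinder trips=occurs, North smoke detector malfunctions=not → at least one input occurs → occurs.
Release chain unavailable [OR]: Lower discharge nozzle failed=occurs, Lower pressure switch failed=not → at least one input occurs → occurs.
Zone B inoperative [AND]: Inboard heat detector is inoperative=occurs, Forward zone module fails=occurs, Inboard manual pull stuck=not, Upper release solenoid fails=occurs → not all inputs occur → does not occur.
Zone A inoperative [OR]: Abort switch is out=not, Zone B inoperative=not → no input occurs → does not occur.
Detection loop unavailable [AND]: Control panel lost=occurs, Inboard agent cylinder 2 malfunctions=occurs → all inputs occur → occurs.
Manual path down [AND]: Release chain unavailable=occurs, Zone A inoperative=not, Detection loop unavailable=occurs, #3 smoke detector 2 is inoperative=occurs → not all inputs occur → does not occur.
Fire suppression does not activate [OR]: Agent supply inoperative=occurs, Manual path down=not → at least one input occurs → occurs.

Yes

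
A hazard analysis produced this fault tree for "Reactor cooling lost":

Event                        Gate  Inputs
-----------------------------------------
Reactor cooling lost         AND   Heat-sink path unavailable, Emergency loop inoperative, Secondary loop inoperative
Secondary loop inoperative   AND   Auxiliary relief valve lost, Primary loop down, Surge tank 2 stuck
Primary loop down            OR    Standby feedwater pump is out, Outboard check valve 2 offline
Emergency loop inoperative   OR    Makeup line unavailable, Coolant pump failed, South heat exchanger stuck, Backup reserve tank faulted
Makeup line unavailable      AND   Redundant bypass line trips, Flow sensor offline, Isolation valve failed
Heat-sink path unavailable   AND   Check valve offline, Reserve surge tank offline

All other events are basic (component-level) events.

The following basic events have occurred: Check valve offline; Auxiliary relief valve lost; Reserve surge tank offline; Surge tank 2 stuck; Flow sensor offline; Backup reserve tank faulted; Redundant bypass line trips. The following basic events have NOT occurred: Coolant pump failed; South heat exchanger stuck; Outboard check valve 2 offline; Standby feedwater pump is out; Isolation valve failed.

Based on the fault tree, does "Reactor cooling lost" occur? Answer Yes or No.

Heat-sink path unavailable [AND]: Check valve offline=occurs, Reserve surge tank offline=occurs → all inputs occur → occurs.
Makeup line unavailable [AND]: Redundant bypass line trips=occurs, Flow sensor offline=occurs, Isolation valve failed=not → not all inputs occur → does not occur.
Emergency loop inoperative [OR]: Makeup line unavailable=not, Coolant pump failed=not, South heat exchanger stuck=not, Backup reserve tank faulted=occurs → at least one input occurs → occurs.
Primary loop down [OR]: Standby feedwater pump is out=not, Outboard check valve 2 offline=not → no input occurs → does not occur.
Secondary loop inoperative [AND]: Auxiliary relief valve lost=occurs, Primary loop down=not, Surge tank 2 stuck=occurs → not all inputs occur → does not occur.
Reactor cooling lost [AND]: Heat-sink path unavailable=occurs, Emergency loop inoperative=occurs, Secondary loop inoperative=not → not all inputs occur → does not occur.

No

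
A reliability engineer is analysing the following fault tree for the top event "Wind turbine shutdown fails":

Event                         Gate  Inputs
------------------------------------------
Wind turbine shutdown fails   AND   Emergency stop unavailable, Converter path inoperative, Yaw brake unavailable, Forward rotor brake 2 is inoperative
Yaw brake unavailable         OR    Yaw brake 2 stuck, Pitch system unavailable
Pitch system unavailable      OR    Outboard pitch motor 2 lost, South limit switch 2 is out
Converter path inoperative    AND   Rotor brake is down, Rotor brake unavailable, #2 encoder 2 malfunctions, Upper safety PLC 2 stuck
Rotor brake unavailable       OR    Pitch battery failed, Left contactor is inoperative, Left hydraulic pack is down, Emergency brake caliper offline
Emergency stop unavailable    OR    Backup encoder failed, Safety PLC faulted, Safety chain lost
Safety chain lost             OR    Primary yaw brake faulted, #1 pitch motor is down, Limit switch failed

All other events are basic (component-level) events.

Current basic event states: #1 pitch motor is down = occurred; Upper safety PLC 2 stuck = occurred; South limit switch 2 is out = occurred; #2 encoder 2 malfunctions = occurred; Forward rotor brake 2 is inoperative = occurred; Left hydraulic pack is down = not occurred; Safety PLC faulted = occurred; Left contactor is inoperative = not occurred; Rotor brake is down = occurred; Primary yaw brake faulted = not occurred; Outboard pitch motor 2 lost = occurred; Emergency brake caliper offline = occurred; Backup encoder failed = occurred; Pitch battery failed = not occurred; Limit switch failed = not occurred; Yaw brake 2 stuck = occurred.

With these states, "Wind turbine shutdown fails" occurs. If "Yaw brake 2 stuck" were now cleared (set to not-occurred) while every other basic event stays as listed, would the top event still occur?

Counterfactual: set "Yaw brake 2 stuck" to not occurred.
Safety chain lost [OR]: Primary yaw brake faulted=not, #1 pitch motor is down=occurs, Limit switch failed=not → at least one input occurs → occurs.
Emergency stop unavailable [OR]: Backup encoder failed=occurs, Safety PLC faulted=occurs, Safety chain lost=occurs → at least one input occurs → occurs.
Rotor brake unavailable [OR]: Pitch battery failed=not, Left contactor is inoperative=not, Left hydraulic pack is down=not, Emergency brake caliper offline=occurs → at least one input occurs → occurs.
Converter path inoperative [AND]: Rotor brake is down=occurs, Rotor brake unavailable=occurs, #2 encoder 2 malfunctions=occurs, Upper safety PLC 2 stuck=occurs → all inputs occur → occurs.
Pitch system unavailable [OR]: Outboard pitch motor 2 lost=occurs, South limit switch 2 is out=occurs → at least one input occurs → occurs.
Yaw brake unavailable [OR]: Yaw brake 2 stuck=not, Pitch system unavailable=occurs → at least one input occurs → occurs.
Wind turbine shutdown fails [AND]: Emergency stop unavailable=occurs, Converter path inoperative=occurs, Yaw brake unavailable=occurs, Forward rotor brake 2 is inoperative=occurs → all inputs occur → occurs.

Yes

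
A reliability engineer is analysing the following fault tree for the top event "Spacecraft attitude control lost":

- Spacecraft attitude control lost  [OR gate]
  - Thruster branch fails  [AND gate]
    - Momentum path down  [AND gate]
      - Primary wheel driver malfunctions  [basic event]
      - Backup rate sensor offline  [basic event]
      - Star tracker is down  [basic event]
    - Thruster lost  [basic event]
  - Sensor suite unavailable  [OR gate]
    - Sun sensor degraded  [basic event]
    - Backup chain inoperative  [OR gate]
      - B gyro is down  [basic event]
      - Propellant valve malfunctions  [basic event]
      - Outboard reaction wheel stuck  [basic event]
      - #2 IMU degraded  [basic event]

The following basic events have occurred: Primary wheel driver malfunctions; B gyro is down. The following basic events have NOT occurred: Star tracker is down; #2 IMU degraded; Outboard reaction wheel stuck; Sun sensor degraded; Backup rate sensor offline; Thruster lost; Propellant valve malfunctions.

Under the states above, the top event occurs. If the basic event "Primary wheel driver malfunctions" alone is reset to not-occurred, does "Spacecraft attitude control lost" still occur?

Yes

Counterfactual: set "Primary wheel driver malfunctions" to not occurred.
Momentum path down [AND]: Primary wheel driver malfunctions=not, Backup rate sensor offline=not, Star tracker is down=not → not all inputs occur → does not occur.
Thruster branch fails [AND]: Momentum path down=not, Thruster lost=not → not all inputs occur → does not occur.
Backup chain inoperative [OR]: B gyro is down=occurs, Propellant valve malfunctions=not, Outboard reaction wheel stuck=not, #2 IMU degraded=not → at least one input occurs → occurs.
Sensor suite unavailable [OR]: Sun sensor degraded=not, Backup chain inoperative=occurs → at least one input occurs → occurs.
Spacecraft attitude control lost [OR]: Thruster branch fails=not, Sensor suite unavailable=occurs → at least one input occurs → occurs.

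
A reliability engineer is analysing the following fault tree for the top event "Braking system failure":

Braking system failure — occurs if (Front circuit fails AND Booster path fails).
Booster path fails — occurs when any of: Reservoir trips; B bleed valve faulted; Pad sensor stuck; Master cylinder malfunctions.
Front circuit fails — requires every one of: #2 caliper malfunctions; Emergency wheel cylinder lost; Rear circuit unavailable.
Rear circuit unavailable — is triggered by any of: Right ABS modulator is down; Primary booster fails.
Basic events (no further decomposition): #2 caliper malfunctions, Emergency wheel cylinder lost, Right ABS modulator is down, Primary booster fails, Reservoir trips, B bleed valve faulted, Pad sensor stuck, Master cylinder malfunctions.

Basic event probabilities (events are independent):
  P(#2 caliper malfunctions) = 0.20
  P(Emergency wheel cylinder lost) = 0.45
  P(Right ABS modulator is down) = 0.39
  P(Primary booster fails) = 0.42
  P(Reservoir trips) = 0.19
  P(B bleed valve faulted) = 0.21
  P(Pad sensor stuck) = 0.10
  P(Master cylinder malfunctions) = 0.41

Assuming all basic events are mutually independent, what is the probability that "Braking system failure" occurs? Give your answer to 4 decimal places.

0.0384

P(Rear circuit unavailable) [OR] = 1 − (1−0.39) × (1−0.42) = 0.646200
P(Front circuit fails) [AND] = 0.20 × 0.45 × 0.646200 = 0.058158
P(Booster path fails) [OR] = 1 − (1−0.19) × (1−0.21) × (1−0.10) × (1−0.41) = 0.660213
P(Braking system failure) [AND] = 0.058158 × 0.660213 = 0.038397
Rounded to 4 decimal places: P(Braking system failure) ≈ 0.0384.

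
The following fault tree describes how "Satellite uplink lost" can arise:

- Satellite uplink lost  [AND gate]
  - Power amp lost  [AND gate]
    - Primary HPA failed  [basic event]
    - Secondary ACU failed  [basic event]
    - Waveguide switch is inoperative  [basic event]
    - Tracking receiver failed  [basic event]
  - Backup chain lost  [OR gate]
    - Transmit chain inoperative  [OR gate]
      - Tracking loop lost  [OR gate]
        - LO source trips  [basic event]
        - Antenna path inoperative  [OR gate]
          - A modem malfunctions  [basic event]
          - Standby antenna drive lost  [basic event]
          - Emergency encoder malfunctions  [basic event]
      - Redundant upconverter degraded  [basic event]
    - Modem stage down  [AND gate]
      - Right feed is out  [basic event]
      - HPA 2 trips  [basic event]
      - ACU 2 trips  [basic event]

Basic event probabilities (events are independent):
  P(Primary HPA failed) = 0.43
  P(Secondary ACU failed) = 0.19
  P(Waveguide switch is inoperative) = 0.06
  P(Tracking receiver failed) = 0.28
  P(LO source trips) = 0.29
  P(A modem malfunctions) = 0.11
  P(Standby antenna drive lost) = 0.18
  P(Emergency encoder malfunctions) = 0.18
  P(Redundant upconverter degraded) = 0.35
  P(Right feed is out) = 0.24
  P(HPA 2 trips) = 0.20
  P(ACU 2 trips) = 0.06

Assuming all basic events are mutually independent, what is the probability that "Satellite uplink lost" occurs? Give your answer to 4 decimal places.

P(Power amp lost) [AND] = 0.43 × 0.19 × 0.06 × 0.28 = 0.001373
P(Antenna path inoperative) [OR] = 1 − (1−0.11) × (1−0.18) × (1−0.18) = 0.401564
P(Tracking loop lost) [OR] = 1 − (1−0.29) × (1−0.401564) = 0.575110
P(Transmit chain inoperative) [OR] = 1 − (1−0.575110) × (1−0.35) = 0.723822
P(Modem stage down) [AND] = 0.24 × 0.20 × 0.06 = 0.002880
P(Backup chain lost) [OR] = 1 − (1−0.723822) × (1−0.002880) = 0.724617
P(Satellite uplink lost) [AND] = 0.001373 × 0.724617 = 0.000995
Rounded to 4 decimal places: P(Satellite uplink lost) ≈ 0.0010.

0.0010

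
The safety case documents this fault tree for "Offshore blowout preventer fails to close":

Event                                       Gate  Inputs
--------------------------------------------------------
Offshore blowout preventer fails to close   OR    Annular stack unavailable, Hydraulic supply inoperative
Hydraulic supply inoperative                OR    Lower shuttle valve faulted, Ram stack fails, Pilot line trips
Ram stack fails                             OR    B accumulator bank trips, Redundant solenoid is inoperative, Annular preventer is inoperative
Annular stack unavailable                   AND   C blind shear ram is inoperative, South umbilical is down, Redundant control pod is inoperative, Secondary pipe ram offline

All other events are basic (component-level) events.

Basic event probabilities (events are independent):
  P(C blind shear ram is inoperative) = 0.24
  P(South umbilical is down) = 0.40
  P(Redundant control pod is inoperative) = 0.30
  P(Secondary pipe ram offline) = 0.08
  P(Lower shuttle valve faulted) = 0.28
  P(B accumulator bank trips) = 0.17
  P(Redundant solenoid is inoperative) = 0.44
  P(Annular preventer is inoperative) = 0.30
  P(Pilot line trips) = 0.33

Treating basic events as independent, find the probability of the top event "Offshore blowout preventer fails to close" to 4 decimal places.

0.8434

P(Annular stack unavailable) [AND] = 0.24 × 0.40 × 0.30 × 0.08 = 0.002304
P(Ram stack fails) [OR] = 1 − (1−0.17) × (1−0.44) × (1−0.30) = 0.674640
P(Hydraulic supply inoperative) [OR] = 1 − (1−0.28) × (1−0.674640) × (1−0.33) = 0.843046
P(Offshore blowout preventer fails to close) [OR] = 1 − (1−0.002304) × (1−0.843046) = 0.843408
Rounded to 4 decimal places: P(Offshore blowout preventer fails to close) ≈ 0.8434.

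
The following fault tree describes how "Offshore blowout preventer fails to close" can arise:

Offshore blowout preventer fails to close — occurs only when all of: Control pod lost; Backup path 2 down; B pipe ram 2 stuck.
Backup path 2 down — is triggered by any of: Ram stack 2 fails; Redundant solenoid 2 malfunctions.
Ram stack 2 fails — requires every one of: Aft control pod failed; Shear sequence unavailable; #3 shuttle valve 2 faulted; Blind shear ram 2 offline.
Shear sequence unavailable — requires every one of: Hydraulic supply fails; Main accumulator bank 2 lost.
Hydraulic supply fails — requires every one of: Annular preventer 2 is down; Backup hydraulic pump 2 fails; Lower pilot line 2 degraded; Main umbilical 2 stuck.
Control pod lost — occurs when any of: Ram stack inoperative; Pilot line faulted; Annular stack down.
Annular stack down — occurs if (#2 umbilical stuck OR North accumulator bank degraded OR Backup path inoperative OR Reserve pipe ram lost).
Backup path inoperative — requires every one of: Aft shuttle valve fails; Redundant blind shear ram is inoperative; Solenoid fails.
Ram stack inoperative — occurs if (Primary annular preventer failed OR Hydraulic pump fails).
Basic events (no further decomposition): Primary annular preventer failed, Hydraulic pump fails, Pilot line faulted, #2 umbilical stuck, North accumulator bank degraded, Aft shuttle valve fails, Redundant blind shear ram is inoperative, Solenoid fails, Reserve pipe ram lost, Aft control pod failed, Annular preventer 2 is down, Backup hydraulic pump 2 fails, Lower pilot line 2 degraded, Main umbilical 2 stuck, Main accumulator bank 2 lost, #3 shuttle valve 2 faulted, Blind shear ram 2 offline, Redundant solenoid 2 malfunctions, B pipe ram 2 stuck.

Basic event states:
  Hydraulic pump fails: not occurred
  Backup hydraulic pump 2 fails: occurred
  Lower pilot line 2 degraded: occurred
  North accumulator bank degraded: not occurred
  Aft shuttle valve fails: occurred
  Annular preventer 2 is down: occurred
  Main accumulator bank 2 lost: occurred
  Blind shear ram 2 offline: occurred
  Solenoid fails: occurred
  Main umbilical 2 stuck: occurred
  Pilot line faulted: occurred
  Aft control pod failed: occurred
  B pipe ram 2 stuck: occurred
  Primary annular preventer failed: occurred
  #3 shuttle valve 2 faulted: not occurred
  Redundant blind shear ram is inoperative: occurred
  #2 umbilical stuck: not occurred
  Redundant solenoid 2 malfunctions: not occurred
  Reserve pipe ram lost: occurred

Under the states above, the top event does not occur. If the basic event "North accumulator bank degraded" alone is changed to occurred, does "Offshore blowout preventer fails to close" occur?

No

Counterfactual: set "North accumulator bank degraded" to occurred.
Ram stack inoperative [OR]: Primary annular preventer failed=occurs, Hydraulic pump fails=not → at least one input occurs → occurs.
Backup path inoperative [AND]: Aft shuttle valve fails=occurs, Redundant blind shear ram is inoperative=occurs, Solenoid fails=occurs → all inputs occur → occurs.
Annular stack down [OR]: #2 umbilical stuck=not, North accumulator bank degraded=occurs, Backup path inoperative=occurs, Reserve pipe ram lost=occurs → at least one input occurs → occurs.
Control pod lost [OR]: Ram stack inoperative=occurs, Pilot line faulted=occurs, Annular stack down=occurs → at least one input occurs → occurs.
Hydraulic supply fails [AND]: Annular preventer 2 is down=occurs, Backup hydraulic pump 2 fails=occurs, Lower pilot line 2 degraded=occurs, Main umbilical 2 stuck=occurs → all inputs occur → occurs.
Shear sequence unavailable [AND]: Hydraulic supply fails=occurs, Main accumulator bank 2 lost=occurs → all inputs occur → occurs.
Ram stack 2 fails [AND]: Aft control pod failed=occurs, Shear sequence unavailable=occurs, #3 shuttle valve 2 faulted=not, Blind shear ram 2 offline=occurs → not all inputs occur → does not occur.
Backup path 2 down [OR]: Ram stack 2 fails=not, Redundant solenoid 2 malfunctions=not → no input occurs → does not occur.
Offshore blowout preventer fails to close [AND]: Control pod lost=occurs, Backup path 2 down=not, B pipe ram 2 stuck=occurs → not all inputs occur → does not occur.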